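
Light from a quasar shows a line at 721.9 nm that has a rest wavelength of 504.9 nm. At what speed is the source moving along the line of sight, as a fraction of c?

λ'/λ₀ = 1.4298 > 1 (redshift), so the source is receding.
λ'/λ₀ = √((1 + β)/(1 − β)) for a receding source ⇒ β = (r² − 1)/(r² + 1) with r = λ'/λ₀.
β = (2.0443 − 1)/(2.0443 + 1) ≈ 0.343.

0.343c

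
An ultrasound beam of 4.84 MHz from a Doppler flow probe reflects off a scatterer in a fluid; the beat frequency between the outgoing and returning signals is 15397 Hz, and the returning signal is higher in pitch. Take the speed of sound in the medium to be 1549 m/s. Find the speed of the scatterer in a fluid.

2.46 m/s

Double Doppler shift off a moving reflector: f₂ = f₀ · (v + u)/(v − u) (u > 0 toward emitter).
Returning signal is higher, so f₂ = f₀ + Δf = 4840000 + 15397 = 4855397 Hz.
Rearranging, u = v · (f₂ − f₀)/(f₂ + f₀) = 1549 × 15397/9695397 ≈ 2.46 m/s.
So the scatterer in a fluid is moving at 2.46 m/s toward the emitter.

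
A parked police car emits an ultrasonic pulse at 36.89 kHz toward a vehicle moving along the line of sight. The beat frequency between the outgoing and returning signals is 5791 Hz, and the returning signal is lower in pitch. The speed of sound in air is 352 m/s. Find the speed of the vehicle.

30 m/s

Double Doppler shift off a moving reflector: f₂ = f₀ · (v + u)/(v − u) (u > 0 toward emitter).
Returning signal is lower, so f₂ = f₀ − Δf = 36890 − 5791 = 31099 Hz.
Rearranging, u = v · (f₂ − f₀)/(f₂ + f₀) = 352 × -5791/67989 ≈ -30 m/s.
So the vehicle is moving at 30 m/s away from the emitter.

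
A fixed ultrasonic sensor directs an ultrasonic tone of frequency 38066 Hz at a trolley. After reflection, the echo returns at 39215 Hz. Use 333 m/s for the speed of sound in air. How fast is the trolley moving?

5.0 m/s

Double Doppler shift off a moving reflector: f₂ = f₀ · (v + u)/(v − u) (u > 0 toward emitter).
Rearranging, u = v · (f₂ − f₀)/(f₂ + f₀) = 333 × 1149/77281 ≈ 5.0 m/s.
So the trolley is moving at 5.0 m/s toward the emitter.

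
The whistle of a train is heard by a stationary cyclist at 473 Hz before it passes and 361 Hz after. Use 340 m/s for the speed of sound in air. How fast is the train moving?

46 m/s

f₁/f₂ = (v + v_s)/(v − v_s), so v_s = v · (f₁ − f₂)/(f₁ + f₂).
v_s = 340 × (473 − 361)/(473 + 361) = 340 × 112/834 ≈ 46 m/s.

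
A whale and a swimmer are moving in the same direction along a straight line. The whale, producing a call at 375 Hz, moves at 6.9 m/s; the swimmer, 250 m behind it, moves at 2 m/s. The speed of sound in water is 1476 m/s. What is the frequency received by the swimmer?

374 Hz

The swimmer is behind, so the whale is moving away from it while the swimmer is moving toward the whale.
Both move, so f' = f · (v + v_o)/(v + v_s).
f' = 375 × (1476 + 2)/(1476 + 6.9) = 375 × 1478/1482.9 ≈ 374 Hz.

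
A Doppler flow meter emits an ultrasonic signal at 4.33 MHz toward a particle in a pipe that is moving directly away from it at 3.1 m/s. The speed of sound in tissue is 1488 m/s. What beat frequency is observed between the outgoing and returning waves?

18004 Hz

At the particle in a pipe (a moving observer), f₁ = f₀ · (v − u)/v = 4.33 × 1484.9/1488 ≈ 4.32098 MHz.
On reflection it acts as a source moving away from the stationary detector: f₂ = f₁ · v/(v + u) = 4.32098 × 1488/1491.1 ≈ 4.31200 MHz.
Beat frequency (with f₀ = 4330000 Hz): |f₂ − f₀| = 2u·f₀/(v + u) = 2 × 3.1 × 4330000/1491.1 ≈ 18004 Hz.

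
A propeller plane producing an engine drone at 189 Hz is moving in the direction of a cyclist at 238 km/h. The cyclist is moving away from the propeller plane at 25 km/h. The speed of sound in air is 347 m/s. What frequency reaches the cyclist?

229 Hz

238 km/h = 66.11 m/s; 25 km/h = 6.944 m/s.
Both move, so f' = f · (v − v_o)/(v − v_s).
f' = 189 × (347 − 6.944)/(347 − 66.11) = 189 × 340.06/280.89 ≈ 229 Hz.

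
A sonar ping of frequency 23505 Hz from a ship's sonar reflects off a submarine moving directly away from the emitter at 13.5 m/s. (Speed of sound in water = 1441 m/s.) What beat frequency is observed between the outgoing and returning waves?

At the submarine (a moving observer), f₁ = f₀ · (v − u)/v = 23505 × 1427.5/1441 ≈ 23285 Hz.
On reflection it acts as a source moving away from the stationary detector: f₂ = f₁ · v/(v + u) = 23285 × 1441/1454.5 ≈ 23069 Hz.
Equivalently f₂ = f₀ · (v − u)/(v + u).
Beat frequency: |f₂ − f₀| = 2u·f₀/(v + u) = 2 × 13.5 × 23505/1454.5 ≈ 436 Hz.

436 Hz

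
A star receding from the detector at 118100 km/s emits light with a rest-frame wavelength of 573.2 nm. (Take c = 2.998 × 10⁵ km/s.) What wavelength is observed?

869.3 nm

β = v/c = 118100/299800 = 0.3939.
Relativistic Doppler for wavelength: λ' = λ₀ · √((1 + β)/(1 − β)).
λ' = 573.2 × √(1.3939/0.6061) = 573.2 × 1.51656 ≈ 869.3 nm.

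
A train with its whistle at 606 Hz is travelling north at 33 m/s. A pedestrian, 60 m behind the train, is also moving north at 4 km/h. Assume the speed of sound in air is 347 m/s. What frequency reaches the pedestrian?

4 km/h = 1.111 m/s.
The pedestrian is behind, so the train is moving away from it while the pedestrian is moving toward the train.
General Doppler shift: f' = f · (v + v_o)/(v + v_s).
f' = 606 × (347 + 1.111)/(347 + 33) = 606 × 348.11/380 ≈ 555 Hz.

555 Hz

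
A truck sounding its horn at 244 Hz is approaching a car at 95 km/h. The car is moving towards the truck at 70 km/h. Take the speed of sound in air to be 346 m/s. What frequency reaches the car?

95 km/h = 26.39 m/s; 70 km/h = 19.44 m/s.
With source approaching and observer approaching, f' = f · (v + v_o)/(v − v_s).
f' = 244 × (346 + 19.44)/(346 − 26.39) = 244 × 365.44/319.61 ≈ 279 Hz.

279 Hz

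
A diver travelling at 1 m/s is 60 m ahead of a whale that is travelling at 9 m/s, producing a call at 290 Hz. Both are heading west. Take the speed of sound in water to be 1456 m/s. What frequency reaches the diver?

The diver is ahead, so the whale is moving toward it while the diver is moving away from the whale.
General Doppler shift: f' = f · (v − v_o)/(v − v_s).
f' = 290 × (1456 − 1)/(1456 − 9) = 290 × 1455/1447 ≈ 292 Hz.

292 Hz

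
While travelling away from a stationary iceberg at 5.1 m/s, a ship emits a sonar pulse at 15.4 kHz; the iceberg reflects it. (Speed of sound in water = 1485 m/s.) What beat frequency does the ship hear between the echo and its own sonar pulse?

105 Hz

The iceberg receives the sound from a moving source: f₁ = f₀ · v/(v + v_e) = 15.4 × 1485/1490.1 ≈ 15.3473 kHz.
On the return leg the ship is a moving observer: f₂ = f₁ · (v − v_e)/v = 15.3473 × 1479.9/1485 ≈ 15.2946 kHz.
Equivalently f₂ = f₀ · (v − v_e)/(v + v_e).
Beat against the emitted tone (with f₀ = 15400 Hz): |f₂ − f₀| = 2v_e·f₀/(v + v_e) = 2 × 5.1 × 15400/1490.1 ≈ 105 Hz.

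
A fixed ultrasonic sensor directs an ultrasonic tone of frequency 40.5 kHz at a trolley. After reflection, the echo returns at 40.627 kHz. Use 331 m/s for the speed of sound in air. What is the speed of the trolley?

0.52 m/s

Double Doppler shift off a moving reflector: f₂ = f₀ · (v + u)/(v − u) (u > 0 toward emitter).
Rearranging, u = v · (f₂ − f₀)/(f₂ + f₀) = 331 × 0.127/81.127 ≈ 0.52 m/s.
So the trolley is moving at 0.52 m/s toward the emitter.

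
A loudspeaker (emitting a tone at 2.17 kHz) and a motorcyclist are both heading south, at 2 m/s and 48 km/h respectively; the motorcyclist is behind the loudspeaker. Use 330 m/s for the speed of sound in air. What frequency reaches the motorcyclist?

48 km/h = 13.33 m/s.
The motorcyclist is behind, so the loudspeaker is moving away from it while the motorcyclist is moving toward the loudspeaker.
Both move, so f' = f · (v + v_o)/(v + v_s).
f' = 2.17 × (330 + 13.33)/(330 + 2) = 2.17 × 343.33/332 ≈ 2.24 kHz.

2.24 kHz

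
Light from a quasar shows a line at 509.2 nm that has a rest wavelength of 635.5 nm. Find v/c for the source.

λ'/λ₀ = 0.8013 < 1 (blueshift), so the source is approaching.
λ'/λ₀ = √((1 − β)/(1 + β)) for an approaching source ⇒ β = (1 − r²)/(1 + r²) with r = λ'/λ₀.
β = (1 − 0.6420)/(1 + 0.6420) ≈ 0.218.

0.218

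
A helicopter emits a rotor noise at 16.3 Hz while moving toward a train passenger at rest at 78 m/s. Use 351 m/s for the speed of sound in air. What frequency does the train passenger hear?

21.0 Hz

Only the source moves, toward the listener, so f' = f · v/(v − v_s).
f' = 16.3 × 351/(351 − 78) = 16.3 × 351/273 ≈ 21.0 Hz.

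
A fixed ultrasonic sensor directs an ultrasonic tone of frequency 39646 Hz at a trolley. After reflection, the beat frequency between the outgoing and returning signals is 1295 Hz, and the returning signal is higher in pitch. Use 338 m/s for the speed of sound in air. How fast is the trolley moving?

Double Doppler shift off a moving reflector: f₂ = f₀ · (v + u)/(v − u) (u > 0 toward emitter).
Returning signal is higher, so f₂ = f₀ + Δf = 39646 + 1295 = 40941 Hz.
Rearranging, u = v · (f₂ − f₀)/(f₂ + f₀) = 338 × 1295/80587 ≈ 5.4 m/s.
So the trolley is moving at 5.4 m/s toward the emitter.

5.4 m/s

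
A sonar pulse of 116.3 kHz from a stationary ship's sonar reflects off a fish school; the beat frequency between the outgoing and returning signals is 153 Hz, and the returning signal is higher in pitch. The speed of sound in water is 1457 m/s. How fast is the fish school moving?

Double Doppler shift off a moving reflector: f₂ = f₀ · (v + u)/(v − u) (u > 0 toward emitter).
Returning signal is higher, so f₂ = f₀ + Δf = 116300 + 153 = 116453 Hz.
Rearranging, u = v · (f₂ − f₀)/(f₂ + f₀) = 1457 × 153/232753 ≈ 0.96 m/s.
So the fish school is moving at 0.96 m/s toward the emitter.

0.96 m/s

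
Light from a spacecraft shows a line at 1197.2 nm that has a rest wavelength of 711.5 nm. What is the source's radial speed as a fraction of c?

λ'/λ₀ = 1.6826 > 1 (redshift), so the source is receding.
λ'/λ₀ = √((1 + β)/(1 − β)) for a receding source ⇒ β = (r² − 1)/(r² + 1) with r = λ'/λ₀.
β = (2.8313 − 1)/(2.8313 + 1) ≈ 0.478.

0.478c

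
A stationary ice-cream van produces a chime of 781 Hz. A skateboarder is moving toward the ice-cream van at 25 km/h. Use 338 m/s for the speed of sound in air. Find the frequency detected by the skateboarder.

797 Hz

25 km/h = 6.944 m/s.
Only the observer moves, toward the source, so f' = f · (v + v_o)/v.
f' = 781 × (338 + 6.944)/338 = 781 × 344.94/338 ≈ 797 Hz.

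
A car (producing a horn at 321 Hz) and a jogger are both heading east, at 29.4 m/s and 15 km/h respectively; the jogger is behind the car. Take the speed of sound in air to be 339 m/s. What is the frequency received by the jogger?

15 km/h = 4.167 m/s.
The jogger is behind, so the car is moving away from it while the jogger is moving toward the car.
General Doppler shift: f' = f · (v + v_o)/(v + v_s).
f' = 321 × (339 + 4.167)/(339 + 29.4) = 321 × 343.17/368.4 ≈ 299 Hz.

299 Hz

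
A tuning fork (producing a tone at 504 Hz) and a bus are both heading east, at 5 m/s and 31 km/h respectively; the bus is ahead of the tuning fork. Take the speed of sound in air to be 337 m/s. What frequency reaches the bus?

499 Hz

31 km/h = 8.611 m/s.
The bus is ahead, so the tuning fork is moving toward it while the bus is moving away from the tuning fork.
Both move, so f' = f · (v − v_o)/(v − v_s).
f' = 504 × (337 − 8.611)/(337 − 5) = 504 × 328.39/332 ≈ 499 Hz.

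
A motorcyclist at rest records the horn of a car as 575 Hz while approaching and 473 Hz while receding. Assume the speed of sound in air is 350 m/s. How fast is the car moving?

34 m/s

f₁/f₂ = (v + v_s)/(v − v_s), so v_s = v · (f₁ − f₂)/(f₁ + f₂).
v_s = 350 × (575 − 473)/(575 + 473) = 350 × 102/1048 ≈ 34 m/s.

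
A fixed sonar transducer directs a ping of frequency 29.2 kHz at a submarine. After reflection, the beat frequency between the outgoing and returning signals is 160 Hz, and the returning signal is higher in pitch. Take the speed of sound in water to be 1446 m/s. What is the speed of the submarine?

4.0 m/s

Double Doppler shift off a moving reflector: f₂ = f₀ · (v + u)/(v − u) (u > 0 toward emitter).
Returning signal is higher, so f₂ = f₀ + Δf = 29200 + 160 = 29360 Hz.
Rearranging, u = v · (f₂ − f₀)/(f₂ + f₀) = 1446 × 160/58560 ≈ 4.0 m/s.
So the submarine is moving at 4.0 m/s toward the emitter.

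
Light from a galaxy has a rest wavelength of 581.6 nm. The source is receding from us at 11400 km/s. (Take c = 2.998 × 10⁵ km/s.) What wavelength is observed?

604.2 nm

β = v/c = 11400/299800 = 0.0380.
Relativistic Doppler for wavelength: λ' = λ₀ · √((1 + β)/(1 − β)).
λ' = 581.6 × √(1.0380/0.9620) = 581.6 × 1.03878 ≈ 604.2 nm.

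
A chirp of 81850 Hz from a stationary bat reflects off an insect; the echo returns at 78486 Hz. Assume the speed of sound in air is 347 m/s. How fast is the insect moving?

Double Doppler shift off a moving reflector: f₂ = f₀ · (v + u)/(v − u) (u > 0 toward emitter).
Rearranging, u = v · (f₂ − f₀)/(f₂ + f₀) = 347 × -3364/160336 ≈ -7.3 m/s.
So the insect is moving at 7.3 m/s away from the emitter.

7.3 m/s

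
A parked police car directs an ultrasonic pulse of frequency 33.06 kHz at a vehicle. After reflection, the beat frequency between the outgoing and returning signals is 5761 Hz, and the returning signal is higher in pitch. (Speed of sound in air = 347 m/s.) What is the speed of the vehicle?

Double Doppler shift off a moving reflector: f₂ = f₀ · (v + u)/(v − u) (u > 0 toward emitter).
Returning signal is higher, so f₂ = f₀ + Δf = 33060 + 5761 = 38821 Hz.
Rearranging, u = v · (f₂ − f₀)/(f₂ + f₀) = 347 × 5761/71881 ≈ 28 m/s.
So the vehicle is moving at 28 m/s toward the emitter.

28 m/s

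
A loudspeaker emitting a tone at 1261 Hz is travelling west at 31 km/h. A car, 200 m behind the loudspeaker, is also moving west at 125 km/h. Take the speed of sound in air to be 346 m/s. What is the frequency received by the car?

31 km/h = 8.611 m/s; 125 km/h = 34.72 m/s.
The car is behind, so the loudspeaker is moving away from it while the car is moving toward the loudspeaker.
Both move, so f' = f · (v + v_o)/(v + v_s).
f' = 1261 × (346 + 34.72)/(346 + 8.611) = 1261 × 380.72/354.61 ≈ 1354 Hz.

1354 Hz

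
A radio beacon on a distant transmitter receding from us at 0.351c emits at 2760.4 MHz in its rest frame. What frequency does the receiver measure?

Relativistic Doppler for frequency: f' = f₀ · √((1 − β)/(1 + β)).
f' = 2760.4 × √(0.6490/1.3510) = 2760.4 × 0.69310 ≈ 1913.2 MHz.

1913.2 MHz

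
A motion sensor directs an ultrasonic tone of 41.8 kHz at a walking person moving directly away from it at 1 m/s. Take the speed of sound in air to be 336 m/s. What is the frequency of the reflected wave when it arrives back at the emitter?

The walking person first receives the wave as a moving observer: f₁ = f₀ · (v − u)/v = 41.8 × (336 − 1)/336 ≈ 41.7 kHz.
The reflection then acts as a moving source: f₂ = f₁ · v/(v + u) ≈ 41.6 kHz.
Equivalently f₂ = f₀ · (v − u)/(v + u).

41.6 kHz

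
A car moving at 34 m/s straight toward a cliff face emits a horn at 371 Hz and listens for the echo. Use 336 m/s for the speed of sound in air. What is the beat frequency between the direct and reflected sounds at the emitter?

84 Hz

The cliff face receives the sound from a moving source: f₁ = f₀ · v/(v − v_e) = 371 × 336/302 ≈ 412.8 Hz.
On the return leg the car is a moving observer: f₂ = f₁ · (v + v_e)/v = 412.8 × 370/336 ≈ 454.5 Hz.
Beat against the emitted tone: |f₂ − f₀| = 2v_e·f₀/(v − v_e) = 2 × 34 × 371/302 ≈ 84 Hz.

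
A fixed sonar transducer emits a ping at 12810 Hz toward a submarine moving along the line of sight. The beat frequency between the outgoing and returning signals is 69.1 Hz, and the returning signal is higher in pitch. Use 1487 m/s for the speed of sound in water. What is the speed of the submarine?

Double Doppler shift off a moving reflector: f₂ = f₀ · (v + u)/(v − u) (u > 0 toward emitter).
Returning signal is higher, so f₂ = f₀ + Δf = 12810 + 69.1 = 12879.1 Hz.
Rearranging, u = v · (f₂ − f₀)/(f₂ + f₀) = 1487 × 69.1/25689.1 ≈ 4.0 m/s.
So the submarine is moving at 4.0 m/s toward the emitter.

4.0 m/s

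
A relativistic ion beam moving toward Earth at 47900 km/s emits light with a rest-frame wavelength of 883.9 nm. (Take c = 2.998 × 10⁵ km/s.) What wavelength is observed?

β = v/c = 47900/299800 = 0.1598.
Relativistic Doppler for wavelength: λ' = λ₀ · √((1 − β)/(1 + β)).
λ' = 883.9 × √(0.8402/1.1598) = 883.9 × 0.85116 ≈ 752.3 nm.

752.3 nm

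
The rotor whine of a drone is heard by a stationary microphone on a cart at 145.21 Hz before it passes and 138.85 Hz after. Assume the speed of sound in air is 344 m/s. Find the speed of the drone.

7.7 m/s

f₁/f₂ = (v + v_s)/(v − v_s), so v_s = v · (f₁ − f₂)/(f₁ + f₂).
v_s = 344 × (145.21 − 138.85)/(145.21 + 138.85) = 344 × 6.36/284.06 ≈ 7.7 m/s.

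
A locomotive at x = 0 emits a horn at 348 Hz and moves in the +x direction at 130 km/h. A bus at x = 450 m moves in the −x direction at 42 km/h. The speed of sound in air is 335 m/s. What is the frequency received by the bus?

404 Hz

130 km/h = 36.11 m/s; 42 km/h = 11.67 m/s.
The observer lies on the +x side, so the source is heading toward the observer and the observer is heading toward the source.
Both move, so f' = f · (v + v_o)/(v − v_s).
f' = 348 × (335 + 11.67)/(335 − 36.11) = 348 × 346.67/298.89 ≈ 404 Hz.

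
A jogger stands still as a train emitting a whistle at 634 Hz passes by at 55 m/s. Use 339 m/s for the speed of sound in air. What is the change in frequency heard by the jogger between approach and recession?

211 Hz

Approaching: f₁ = f · v/(v − v_s) = 634 × 339/284 ≈ 757 Hz.
Receding: f₂ = f · v/(v + v_s) = 634 × 339/394 ≈ 545 Hz.
Drop: f₁ − f₂ = 2f·v·v_s/(v² − v_s²) = 2 × 634 × 339 × 55/(339² − 55²) ≈ 211 Hz.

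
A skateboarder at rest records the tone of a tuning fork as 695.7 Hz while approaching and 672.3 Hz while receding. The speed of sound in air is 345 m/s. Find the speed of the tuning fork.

5.9 m/s

f₁/f₂ = (v + v_s)/(v − v_s), so v_s = v · (f₁ − f₂)/(f₁ + f₂).
v_s = 345 × (695.7 − 672.3)/(695.7 + 672.3) = 345 × 23.4/1368.0 ≈ 5.9 m/s.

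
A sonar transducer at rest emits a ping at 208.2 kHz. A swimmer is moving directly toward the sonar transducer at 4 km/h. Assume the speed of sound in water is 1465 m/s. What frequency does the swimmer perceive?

208.4 kHz

4 km/h = 1.111 m/s.
Only the observer moves, toward the source, so f' = f · (v + v_o)/v.
f' = 208.2 × (1465 + 1.111)/1465 = 208.2 × 1466.1/1465 ≈ 208.4 kHz.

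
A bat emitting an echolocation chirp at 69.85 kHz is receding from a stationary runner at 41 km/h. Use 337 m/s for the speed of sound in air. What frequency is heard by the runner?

67.6 kHz

41 km/h = 11.39 m/s.
Only the source moves, away from the listener, so f' = f · v/(v + v_s).
f' = 69.85 × 337/(337 + 11.39) = 69.85 × 337/348.4 ≈ 67.6 kHz.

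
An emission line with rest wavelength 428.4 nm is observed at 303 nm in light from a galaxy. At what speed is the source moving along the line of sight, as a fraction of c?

0.333

λ'/λ₀ = 0.7073 < 1 (blueshift), so the source is approaching.
λ'/λ₀ = √((1 − β)/(1 + β)) for an approaching source ⇒ β = (1 − r²)/(1 + r²) with r = λ'/λ₀.
β = (1 − 0.5002)/(1 + 0.5002) ≈ 0.333.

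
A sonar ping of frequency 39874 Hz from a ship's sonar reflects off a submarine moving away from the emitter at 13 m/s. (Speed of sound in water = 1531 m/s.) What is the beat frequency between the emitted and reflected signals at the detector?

671 Hz

At the submarine (a moving observer), f₁ = f₀ · (v − u)/v = 39874 × 1518/1531 ≈ 39535 Hz.
The reflection then acts as a moving source: f₂ = f₁ · v/(v + u) ≈ 39203 Hz.
Equivalently f₂ = f₀ · (v − u)/(v + u).
Beat frequency: |f₂ − f₀| = 2u·f₀/(v + u) = 2 × 13 × 39874/1544 ≈ 671 Hz.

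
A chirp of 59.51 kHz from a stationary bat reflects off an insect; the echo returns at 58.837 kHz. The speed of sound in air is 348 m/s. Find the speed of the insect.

Double Doppler shift off a moving reflector: f₂ = f₀ · (v + u)/(v − u) (u > 0 toward emitter).
Rearranging, u = v · (f₂ − f₀)/(f₂ + f₀) = 348 × -0.673/118.347 ≈ -1.98 m/s.
So the insect is moving at 1.98 m/s away from the emitter.

1.98 m/s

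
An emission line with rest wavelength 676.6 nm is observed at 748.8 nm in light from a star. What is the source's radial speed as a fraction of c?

0.101

λ'/λ₀ = 1.1067 > 1 (redshift), so the source is receding.
λ'/λ₀ = √((1 + β)/(1 − β)) for a receding source ⇒ β = (r² − 1)/(r² + 1) with r = λ'/λ₀.
β = (1.2248 − 1)/(1.2248 + 1) ≈ 0.101.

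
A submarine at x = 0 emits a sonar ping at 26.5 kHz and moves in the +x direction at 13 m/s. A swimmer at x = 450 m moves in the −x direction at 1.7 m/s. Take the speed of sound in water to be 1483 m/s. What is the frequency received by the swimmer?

26.8 kHz

The observer lies on the +x side, so the source is heading toward the observer and the observer is heading toward the source.
General Doppler shift: f' = f · (v + v_o)/(v − v_s).
f' = 26.5 × (1483 + 1.7)/(1483 − 13) = 26.5 × 1484.7/1470 ≈ 26.8 kHz.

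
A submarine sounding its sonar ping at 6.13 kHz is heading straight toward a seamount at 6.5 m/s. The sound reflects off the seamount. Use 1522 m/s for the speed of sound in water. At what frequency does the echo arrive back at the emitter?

6.18 kHz

The seamount receives the sound from a moving source: f₁ = f₀ · v/(v − v_e) = 6.13 × 1522/1515.5 ≈ 6.16 kHz.
On the return leg the submarine is a moving observer: f₂ = f₁ · (v + v_e)/v = 6.16 × 1528.5/1522 ≈ 6.18 kHz.
Equivalently f₂ = f₀ · (v + v_e)/(v − v_e).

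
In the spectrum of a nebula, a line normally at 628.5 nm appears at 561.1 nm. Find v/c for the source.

0.113c

λ'/λ₀ = 0.8928 < 1 (blueshift), so the source is approaching.
λ'/λ₀ = √((1 − β)/(1 + β)) for an approaching source ⇒ β = (1 − r²)/(1 + r²) with r = λ'/λ₀.
β = (1 − 0.7970)/(1 + 0.7970) ≈ 0.113.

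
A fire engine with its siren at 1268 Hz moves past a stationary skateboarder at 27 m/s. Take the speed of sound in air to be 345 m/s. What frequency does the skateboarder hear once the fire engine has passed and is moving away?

1176 Hz

Receding: f₂ = f · v/(v + v_s) = 1268 × 345/372 ≈ 1176 Hz.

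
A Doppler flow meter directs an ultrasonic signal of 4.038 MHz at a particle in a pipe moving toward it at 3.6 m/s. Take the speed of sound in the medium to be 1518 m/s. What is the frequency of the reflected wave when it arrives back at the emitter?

The particle in a pipe first receives the wave as a moving observer: f₁ = f₀ · (v + u)/v = 4.038 × (1518 + 3.6)/1518 ≈ 4.048 MHz.
The reflection then acts as a moving source: f₂ = f₁ · v/(v − u) ≈ 4.057 MHz.
Equivalently f₂ = f₀ · (v + u)/(v − u).

4.057 MHz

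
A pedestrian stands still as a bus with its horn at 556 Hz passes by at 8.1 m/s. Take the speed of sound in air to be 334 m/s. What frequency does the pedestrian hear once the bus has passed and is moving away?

Receding: f₂ = f · v/(v + v_s) = 556 × 334/342.1 ≈ 543 Hz.

543 Hz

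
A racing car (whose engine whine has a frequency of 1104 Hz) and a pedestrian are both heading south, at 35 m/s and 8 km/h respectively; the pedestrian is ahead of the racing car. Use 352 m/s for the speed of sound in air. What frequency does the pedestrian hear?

8 km/h = 2.222 m/s.
The pedestrian is ahead, so the racing car is moving toward it while the pedestrian is moving away from the racing car.
General Doppler shift: f' = f · (v − v_o)/(v − v_s).
f' = 1104 × (352 − 2.222)/(352 − 35) = 1104 × 349.78/317 ≈ 1218 Hz.

1218 Hz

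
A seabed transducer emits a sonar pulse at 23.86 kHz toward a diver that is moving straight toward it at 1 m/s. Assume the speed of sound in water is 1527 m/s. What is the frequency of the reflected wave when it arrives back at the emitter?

The diver first receives the wave as a moving observer: f₁ = f₀ · (v + u)/v = 23.86 × (1527 + 1)/1527 ≈ 23.9 kHz.
On reflection it acts as a source moving toward the stationary detector: f₂ = f₁ · v/(v − u) = 23.9 × 1527/1526 ≈ 23.9 kHz.

23.9 kHz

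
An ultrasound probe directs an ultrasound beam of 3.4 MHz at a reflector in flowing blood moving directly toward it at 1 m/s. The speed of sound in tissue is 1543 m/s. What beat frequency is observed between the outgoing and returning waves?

At the reflector in flowing blood (a moving observer), f₁ = f₀ · (v + u)/v = 3.4 × 1544/1543 ≈ 3.40220 MHz.
On reflection it acts as a source moving toward the stationary detector: f₂ = f₁ · v/(v − u) = 3.40220 × 1543/1542 ≈ 3.40441 MHz.
Equivalently f₂ = f₀ · (v + u)/(v − u).
Beat frequency (with f₀ = 3400000 Hz): |f₂ − f₀| = 2u·f₀/(v − u) = 2 × 1 × 3400000/1542 ≈ 4410 Hz.

4410 Hz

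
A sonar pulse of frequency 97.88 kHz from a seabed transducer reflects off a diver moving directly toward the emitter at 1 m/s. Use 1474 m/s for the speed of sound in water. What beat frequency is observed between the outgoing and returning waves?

The diver first receives the wave as a moving observer: f₁ = f₀ · (v + u)/v = 97.88 × (1474 + 1)/1474 ≈ 97.9464 kHz.
The reflection then acts as a moving source: f₂ = f₁ · v/(v − u) ≈ 98.0129 kHz.
Beat frequency (with f₀ = 97880 Hz): |f₂ − f₀| = 2u·f₀/(v − u) = 2 × 1 × 97880/1473 ≈ 133 Hz.

133 Hz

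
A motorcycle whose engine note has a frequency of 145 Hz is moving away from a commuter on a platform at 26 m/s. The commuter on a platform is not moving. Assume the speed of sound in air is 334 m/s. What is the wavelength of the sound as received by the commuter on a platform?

Moving source, stationary observer: f' = f · v/(v + v_s) since the source is receding.
f' = 145 × 334/(334 + 26) ≈ 135 Hz.
λ' = v/f' = 334/134.528 ≈ 2.48 m.

2.48 m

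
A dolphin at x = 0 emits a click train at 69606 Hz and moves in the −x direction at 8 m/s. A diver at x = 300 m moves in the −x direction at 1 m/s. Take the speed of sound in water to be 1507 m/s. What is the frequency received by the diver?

69284 Hz

The observer lies on the +x side, so the source is heading away from the observer and the observer is heading toward the source.
General Doppler shift: f' = f · (v + v_o)/(v + v_s).
f' = 69606 × (1507 + 1)/(1507 + 8) = 69606 × 1508/1515 ≈ 69284 Hz.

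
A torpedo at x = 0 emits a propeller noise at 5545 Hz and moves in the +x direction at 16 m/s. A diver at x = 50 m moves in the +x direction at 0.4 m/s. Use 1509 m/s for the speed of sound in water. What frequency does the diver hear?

5603 Hz

The observer lies on the +x side, so the source is heading toward the observer and the observer is heading away from the source.
General Doppler shift: f' = f · (v − v_o)/(v − v_s).
f' = 5545 × (1509 − 0.4)/(1509 − 16) = 5545 × 1508.6/1493 ≈ 5603 Hz.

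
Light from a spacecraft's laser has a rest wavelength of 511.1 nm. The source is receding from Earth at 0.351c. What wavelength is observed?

Relativistic Doppler for wavelength: λ' = λ₀ · √((1 + β)/(1 − β)).
λ' = 511.1 × √(1.3510/0.6490) = 511.1 × 1.44280 ≈ 737.4 nm.

737.4 nm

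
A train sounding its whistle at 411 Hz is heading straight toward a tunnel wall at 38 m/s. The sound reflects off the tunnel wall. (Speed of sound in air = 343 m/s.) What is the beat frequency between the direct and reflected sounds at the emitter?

102 Hz

The tunnel wall receives the sound from a moving source: f₁ = f₀ · v/(v − v_e) = 411 × 343/305 ≈ 462.2 Hz.
On the return leg the train is a moving observer: f₂ = f₁ · (v + v_e)/v = 462.2 × 381/343 ≈ 513.4 Hz.
Beat against the emitted tone: |f₂ − f₀| = 2v_e·f₀/(v − v_e) = 2 × 38 × 411/305 ≈ 102 Hz.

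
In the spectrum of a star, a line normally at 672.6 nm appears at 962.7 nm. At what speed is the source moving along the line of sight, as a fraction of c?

λ'/λ₀ = 1.4313 > 1 (redshift), so the source is receding.
λ'/λ₀ = √((1 + β)/(1 − β)) for a receding source ⇒ β = (r² − 1)/(r² + 1) with r = λ'/λ₀.
β = (2.0487 − 1)/(2.0487 + 1) ≈ 0.344.

0.344c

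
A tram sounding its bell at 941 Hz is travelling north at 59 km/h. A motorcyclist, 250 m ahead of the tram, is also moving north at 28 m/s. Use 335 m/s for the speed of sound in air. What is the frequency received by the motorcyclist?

59 km/h = 16.39 m/s.
The motorcyclist is ahead, so the tram is moving toward it while the motorcyclist is moving away from the tram.
With source approaching and observer receding, f' = f · (v − v_o)/(v − v_s).
f' = 941 × (335 − 28)/(335 − 16.39) = 941 × 307/318.61 ≈ 907 Hz.

907 Hz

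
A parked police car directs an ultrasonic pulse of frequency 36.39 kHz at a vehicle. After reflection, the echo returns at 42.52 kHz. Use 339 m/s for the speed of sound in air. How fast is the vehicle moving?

26 m/s

Double Doppler shift off a moving reflector: f₂ = f₀ · (v + u)/(v − u) (u > 0 toward emitter).
Rearranging, u = v · (f₂ − f₀)/(f₂ + f₀) = 339 × 6.13/78.91 ≈ 26 m/s.
So the vehicle is moving at 26 m/s toward the emitter.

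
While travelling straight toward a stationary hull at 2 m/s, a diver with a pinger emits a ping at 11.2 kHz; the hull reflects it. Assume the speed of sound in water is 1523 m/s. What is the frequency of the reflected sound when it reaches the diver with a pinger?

11.23 kHz

The hull receives the sound from a moving source: f₁ = f₀ · v/(v − v_e) = 11.2 × 1523/1521 ≈ 11.21 kHz.
On the return leg the diver with a pinger is a moving observer: f₂ = f₁ · (v + v_e)/v = 11.21 × 1525/1523 ≈ 11.23 kHz.
Equivalently f₂ = f₀ · (v + v_e)/(v − v_e).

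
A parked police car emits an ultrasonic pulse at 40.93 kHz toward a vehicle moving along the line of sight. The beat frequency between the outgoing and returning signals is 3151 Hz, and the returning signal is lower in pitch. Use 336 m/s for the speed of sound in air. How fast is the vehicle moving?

Double Doppler shift off a moving reflector: f₂ = f₀ · (v + u)/(v − u) (u > 0 toward emitter).
Returning signal is lower, so f₂ = f₀ − Δf = 40930 − 3151 = 37779 Hz.
Rearranging, u = v · (f₂ − f₀)/(f₂ + f₀) = 336 × -3151/78709 ≈ -13.5 m/s.
So the vehicle is moving at 13.5 m/s away from the emitter.

13.5 m/s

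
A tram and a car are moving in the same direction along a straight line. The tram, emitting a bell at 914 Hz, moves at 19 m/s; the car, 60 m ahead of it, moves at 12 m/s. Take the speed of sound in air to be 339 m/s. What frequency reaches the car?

The car is ahead, so the tram is moving toward it while the car is moving away from the tram.
Both move, so f' = f · (v − v_o)/(v − v_s).
f' = 914 × (339 − 12)/(339 − 19) = 914 × 327/320 ≈ 934 Hz.

934 Hz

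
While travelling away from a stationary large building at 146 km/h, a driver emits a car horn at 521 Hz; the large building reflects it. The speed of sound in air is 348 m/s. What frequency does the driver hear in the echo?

412 Hz

146 km/h = 40.56 m/s.
The large building receives the sound from a moving source: f₁ = f₀ · v/(v + v_e) = 521 × 348/388.56 ≈ 467 Hz.
On the return leg the driver is a moving observer: f₂ = f₁ · (v − v_e)/v = 467 × 307.44/348 ≈ 412 Hz.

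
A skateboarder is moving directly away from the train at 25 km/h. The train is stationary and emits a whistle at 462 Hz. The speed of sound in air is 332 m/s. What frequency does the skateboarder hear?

452 Hz

25 km/h = 6.944 m/s.
Moving observer, stationary source: f' = f · (v − v_o)/v.
f' = 462 × (332 − 6.944)/332 = 462 × 325.06/332 ≈ 452 Hz.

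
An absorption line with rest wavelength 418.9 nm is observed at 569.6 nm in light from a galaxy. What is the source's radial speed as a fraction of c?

0.298

λ'/λ₀ = 1.3598 > 1 (redshift), so the source is receding.
λ'/λ₀ = √((1 + β)/(1 − β)) for a receding source ⇒ β = (r² − 1)/(r² + 1) with r = λ'/λ₀.
β = (1.8489 − 1)/(1.8489 + 1) ≈ 0.298.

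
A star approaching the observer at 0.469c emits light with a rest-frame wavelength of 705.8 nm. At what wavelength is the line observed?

Relativistic Doppler for wavelength: λ' = λ₀ · √((1 − β)/(1 + β)).
λ' = 705.8 × √(0.5310/1.4690) = 705.8 × 0.60122 ≈ 424.3 nm.

424.3 nm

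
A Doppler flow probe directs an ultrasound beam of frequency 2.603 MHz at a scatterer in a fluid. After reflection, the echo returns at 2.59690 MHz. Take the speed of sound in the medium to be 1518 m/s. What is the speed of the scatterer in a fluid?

Double Doppler shift off a moving reflector: f₂ = f₀ · (v + u)/(v − u) (u > 0 toward emitter).
Rearranging, u = v · (f₂ − f₀)/(f₂ + f₀) = 1518 × -0.00610/5.19990 ≈ -1.78 m/s.
So the scatterer in a fluid is moving at 1.78 m/s away from the emitter.

1.78 m/s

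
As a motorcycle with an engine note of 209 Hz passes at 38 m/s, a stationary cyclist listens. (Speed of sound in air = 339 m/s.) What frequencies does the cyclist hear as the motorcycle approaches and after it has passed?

Approaching: f₁ = f · v/(v − v_s) = 209 × 339/301 ≈ 235 Hz.
Receding: f₂ = f · v/(v + v_s) = 209 × 339/377 ≈ 188 Hz.

235 Hz approaching; 188 Hz receding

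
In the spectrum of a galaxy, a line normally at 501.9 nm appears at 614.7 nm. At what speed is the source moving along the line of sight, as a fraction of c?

λ'/λ₀ = 1.2247 > 1 (redshift), so the source is receding.
λ'/λ₀ = √((1 + β)/(1 − β)) for a receding source ⇒ β = (r² − 1)/(r² + 1) with r = λ'/λ₀.
β = (1.5000 − 1)/(1.5000 + 1) ≈ 0.200.

0.200c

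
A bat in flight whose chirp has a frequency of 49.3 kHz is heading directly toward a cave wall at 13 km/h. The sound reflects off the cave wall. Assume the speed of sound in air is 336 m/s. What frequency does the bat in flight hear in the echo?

13 km/h = 3.611 m/s.
The cave wall receives the sound from a moving source: f₁ = f₀ · v/(v − v_e) = 49.3 × 336/332.39 ≈ 49.8 kHz.
On the return leg the bat in flight is a moving observer: f₂ = f₁ · (v + v_e)/v = 49.8 × 339.61/336 ≈ 50.4 kHz.
Equivalently f₂ = f₀ · (v + v_e)/(v − v_e).

50.4 kHz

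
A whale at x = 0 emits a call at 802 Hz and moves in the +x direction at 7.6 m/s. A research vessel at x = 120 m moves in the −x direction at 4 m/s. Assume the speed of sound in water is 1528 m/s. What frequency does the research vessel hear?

808 Hz

The observer lies on the +x side, so the source is heading toward the observer and the observer is heading toward the source.
Both move, so f' = f · (v + v_o)/(v − v_s).
f' = 802 × (1528 + 4)/(1528 − 7.6) = 802 × 1532/1520.4 ≈ 808 Hz.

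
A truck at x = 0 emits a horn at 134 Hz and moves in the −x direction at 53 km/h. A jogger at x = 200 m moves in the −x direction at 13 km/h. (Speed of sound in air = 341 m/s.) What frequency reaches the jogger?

130 Hz

53 km/h = 14.72 m/s; 13 km/h = 3.611 m/s.
The observer lies on the +x side, so the source is heading away from the observer and the observer is heading toward the source.
With source receding and observer approaching, f' = f · (v + v_o)/(v + v_s).
f' = 134 × (341 + 3.611)/(341 + 14.72) = 134 × 344.61/355.72 ≈ 130 Hz.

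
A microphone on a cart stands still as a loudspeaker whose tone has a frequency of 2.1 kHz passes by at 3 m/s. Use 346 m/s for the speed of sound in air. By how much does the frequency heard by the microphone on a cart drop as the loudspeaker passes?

Approaching: f₁ = f · v/(v − v_s) = 2.1 × 346/343 ≈ 2.1184 kHz.
Receding: f₂ = f · v/(v + v_s) = 2.1 × 346/349 ≈ 2.0819 kHz.
Drop: f₁ − f₂ = 2f·v·v_s/(v² − v_s²) = 2 × 2.1 × 346 × 3/(346² − 3²) ≈ 0.0364 kHz.

0.0364 kHz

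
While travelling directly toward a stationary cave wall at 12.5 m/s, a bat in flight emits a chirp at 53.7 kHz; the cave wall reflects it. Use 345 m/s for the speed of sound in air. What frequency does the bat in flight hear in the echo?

The cave wall receives the sound from a moving source: f₁ = f₀ · v/(v − v_e) = 53.7 × 345/332.5 ≈ 55.7 kHz.
On the return leg the bat in flight is a moving observer: f₂ = f₁ · (v + v_e)/v = 55.7 × 357.5/345 ≈ 57.7 kHz.

57.7 kHz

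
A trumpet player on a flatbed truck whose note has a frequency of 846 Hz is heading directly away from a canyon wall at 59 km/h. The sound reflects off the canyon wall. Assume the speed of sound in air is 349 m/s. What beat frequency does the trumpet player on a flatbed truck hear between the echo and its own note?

59 km/h = 16.39 m/s.
The canyon wall receives the sound from a moving source: f₁ = f₀ · v/(v + v_e) = 846 × 349/365.39 ≈ 808.1 Hz.
On the return leg the trumpet player on a flatbed truck is a moving observer: f₂ = f₁ · (v − v_e)/v = 808.1 × 332.61/349 ≈ 770.1 Hz.
Beat against the emitted tone: |f₂ − f₀| = 2v_e·f₀/(v + v_e) = 2 × 16.39 × 846/365.39 ≈ 76 Hz.

76 Hz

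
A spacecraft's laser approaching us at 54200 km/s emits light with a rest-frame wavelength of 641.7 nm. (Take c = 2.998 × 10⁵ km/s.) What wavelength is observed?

β = v/c = 54200/299800 = 0.1808.
Relativistic Doppler for wavelength: λ' = λ₀ · √((1 − β)/(1 + β)).
λ' = 641.7 × √(0.8192/1.1808) = 641.7 × 0.83294 ≈ 534.5 nm.

534.5 nm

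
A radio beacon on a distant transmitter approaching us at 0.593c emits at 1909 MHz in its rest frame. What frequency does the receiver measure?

3776.7 MHz

Relativistic Doppler for frequency: f' = f₀ · √((1 + β)/(1 − β)).
f' = 1909 × √(1.5930/0.4070) = 1909 × 1.97838 ≈ 3776.7 MHz.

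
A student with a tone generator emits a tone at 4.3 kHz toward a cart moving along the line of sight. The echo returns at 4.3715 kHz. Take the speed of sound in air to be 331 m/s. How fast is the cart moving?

Double Doppler shift off a moving reflector: f₂ = f₀ · (v + u)/(v − u) (u > 0 toward emitter).
Rearranging, u = v · (f₂ − f₀)/(f₂ + f₀) = 331 × 0.0715/8.6715 ≈ 2.73 m/s.
So the cart is moving at 2.73 m/s toward the emitter.

2.73 m/s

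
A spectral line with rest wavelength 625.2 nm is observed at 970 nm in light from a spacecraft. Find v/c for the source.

λ'/λ₀ = 1.5515 > 1 (redshift), so the source is receding.
λ'/λ₀ = √((1 + β)/(1 − β)) for a receding source ⇒ β = (r² − 1)/(r² + 1) with r = λ'/λ₀.
β = (2.4072 − 1)/(2.4072 + 1) ≈ 0.413.

0.413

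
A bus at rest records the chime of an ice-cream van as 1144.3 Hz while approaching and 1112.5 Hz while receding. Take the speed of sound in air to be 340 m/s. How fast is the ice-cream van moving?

f₁/f₂ = (v + v_s)/(v − v_s), so v_s = v · (f₁ − f₂)/(f₁ + f₂).
v_s = 340 × (1144.3 − 1112.5)/(1144.3 + 1112.5) = 340 × 31.8/2256.8 ≈ 4.8 m/s.

4.8 m/s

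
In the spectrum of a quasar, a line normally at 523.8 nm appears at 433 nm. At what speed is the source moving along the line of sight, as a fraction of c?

0.188

λ'/λ₀ = 0.8267 < 1 (blueshift), so the source is approaching.
λ'/λ₀ = √((1 − β)/(1 + β)) for an approaching source ⇒ β = (1 − r²)/(1 + r²) with r = λ'/λ₀.
β = (1 − 0.6834)/(1 + 0.6834) ≈ 0.188.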